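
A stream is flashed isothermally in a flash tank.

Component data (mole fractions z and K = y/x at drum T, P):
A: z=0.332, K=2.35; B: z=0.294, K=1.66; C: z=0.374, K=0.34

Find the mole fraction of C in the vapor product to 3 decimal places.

y_C = 0.203

Material balance + equilibrium reduce to Σ zᵢ(Kᵢ−1)/(1+V/F(Kᵢ−1)) = 0.
Feasibility: ΣzᵢKᵢ = 1.395, Σzᵢ/Kᵢ = 1.418 — both > 1, two phases present.
Newton–Raphson from V/F = 0.65:
  V/F = 0.650: g = -0.0578, g' = -0.734 → V/F = 0.571
  V/F = 0.571: g = -0.0023, g' = -0.680 → V/F = 0.568
Converged at V/F = 0.568.
Compositions from xᵢ = zᵢ/(1+V/F(Kᵢ−1)), yᵢ = Kᵢxᵢ:
  A: x = 0.188, y = 0.442
  B: x = 0.214, y = 0.355
  C: x = 0.598, y = 0.203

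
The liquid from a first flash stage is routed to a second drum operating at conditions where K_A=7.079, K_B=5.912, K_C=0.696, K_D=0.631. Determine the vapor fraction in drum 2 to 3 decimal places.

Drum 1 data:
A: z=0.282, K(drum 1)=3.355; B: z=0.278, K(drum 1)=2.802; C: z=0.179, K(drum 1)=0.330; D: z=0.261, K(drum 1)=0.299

V/F (drum 2) = 0.590

Drum 1:
Iterate (Newton) starting at ψ₁ = 0.48:
  ψ₁ = 0.480: g = 0.1278, g' = -1.070 → ψ₁ = 0.599
  ψ₁ = 0.599: g = 0.0002, g' = -1.083 → ψ₁ = 0.600
Converged at ψ₁ = 0.600.
Drum-1 compositions:
  A: x = 0.117, y = 0.392
  B: x = 0.134, y = 0.374
  C: x = 0.299, y = 0.099
  D: x = 0.450, y = 0.135
Drum-2 feed = drum-1 liquid: z₂ = (0.1169, 0.1336, 0.2992, 0.4503).
Drum 2:
Newton iteration, ψ₂⁰ = 0.5:
  ψ₂ = 0.500: g = 0.0548, g' = -0.665 → ψ₂ = 0.582
  ψ₂ = 0.582: g = 0.0044, g' = -0.566 → ψ₂ = 0.590
Converged at ψ₂ = 0.590.
  A: x = 0.025, y = 0.180
  B: x = 0.034, y = 0.203
  C: x = 0.365, y = 0.254
  D: x = 0.576, y = 0.363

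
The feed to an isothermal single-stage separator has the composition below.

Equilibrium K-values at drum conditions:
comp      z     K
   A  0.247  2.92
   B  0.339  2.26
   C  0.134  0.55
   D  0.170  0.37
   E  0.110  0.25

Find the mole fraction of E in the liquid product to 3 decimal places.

Rachford–Rice: g(ψ) = Σ zᵢ(Kᵢ−1)/(1+ψ(Kᵢ−1)) = 0.
Feasibility: ΣzᵢKᵢ = 1.651, Σzᵢ/Kᵢ = 1.378 — both > 1, two phases present.
Newton–Raphson from ψ = 0.56:
  ψ = 0.560: g = 0.0906, g' = -0.790 → ψ = 0.675
  ψ = 0.675: g = -0.0024, g' = -0.844 → ψ = 0.672
Converged at ψ = 0.672.
Compositions from xᵢ = zᵢ/(1+ψ(Kᵢ−1)), yᵢ = Kᵢxᵢ:
  A: x = 0.108, y = 0.315
  B: x = 0.184, y = 0.415
  C: x = 0.192, y = 0.106
  D: x = 0.295, y = 0.109
  E: x = 0.222, y = 0.055

x_E = 0.222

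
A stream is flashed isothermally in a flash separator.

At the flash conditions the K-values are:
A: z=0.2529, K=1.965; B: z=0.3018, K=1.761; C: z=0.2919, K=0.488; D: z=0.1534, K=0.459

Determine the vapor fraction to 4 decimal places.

Material balance + equilibrium reduce to Σ zᵢ(Kᵢ−1)/(1+ψ(Kᵢ−1)) = 0.
Check two-phase: ΣzᵢKᵢ = 1.2413 > 1 and Σzᵢ/Kᵢ = 1.2324 > 1, so g(0) = 0.2413 > 0 and g(1) = -0.2324 < 0.
Newton iteration, ψ⁰ = 0.5:
  ψ = 0.5000: g = 0.01635, g' = -0.4215 → ψ = 0.5388
  ψ = 0.5388: g = -0.00007, g' = -0.4252 → ψ = 0.5386
Converged at ψ = 0.5386.

ψ = 0.5386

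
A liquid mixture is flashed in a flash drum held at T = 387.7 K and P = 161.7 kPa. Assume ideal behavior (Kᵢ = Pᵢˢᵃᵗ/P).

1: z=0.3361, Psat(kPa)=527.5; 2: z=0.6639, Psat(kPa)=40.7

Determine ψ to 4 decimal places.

ψ = 0.1557

Raoult's law: Kᵢ = Pᵢˢᵃᵗ/P = Pᵢˢᵃᵗ/161.7.
  K_1 = 527.5/161.7 = 3.262214, K_2 = 40.7/161.7 = 0.251701
Let ψ = V/F and solve Σ zᵢ(Kᵢ−1)/(1+ψ(Kᵢ−1)) = 0.
g(0) = ΣzᵢKᵢ − 1 = 0.2635 and g(1) = 1 − Σzᵢ/Kᵢ = -1.7407, so a root lies in (0, 1).
Binary case is linear: z₁(K₁−1)(1+ψ(K₂−1)) + z₂(K₂−1)(1+ψ(K₁−1)) = 0
⇒ ψ = [z₁(K₁−1)+z₂(K₂−1)] / [−(K₁−1)(K₂−1)] = 0.26353/1.69281 = 0.1557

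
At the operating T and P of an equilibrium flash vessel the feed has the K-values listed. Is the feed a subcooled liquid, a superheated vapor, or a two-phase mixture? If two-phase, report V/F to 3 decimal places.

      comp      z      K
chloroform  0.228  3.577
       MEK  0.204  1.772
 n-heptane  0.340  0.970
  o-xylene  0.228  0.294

ΣzᵢKᵢ = 1.574; Σzᵢ/Kᵢ = 1.305.
Both exceed 1, so a two-phase solution exists.
Newton–Raphson from ψ = 0.62:
  ψ = 0.620: g = 0.0360, g' = -0.640 → ψ = 0.676
  ψ = 0.676: g = -0.0008, g' = -0.670 → ψ = 0.675
Converged at ψ = 0.675.

two-phase, V/F = 0.675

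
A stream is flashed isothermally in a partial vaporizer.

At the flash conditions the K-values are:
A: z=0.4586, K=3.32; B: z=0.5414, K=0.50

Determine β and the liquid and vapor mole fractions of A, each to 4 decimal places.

β = 0.6838, x_A = 0.1773, y_A = 0.5887

Rachford–Rice: g(β) = Σ zᵢ(Kᵢ−1)/(1+β(Kᵢ−1)) = 0.
Check two-phase: ΣzᵢKᵢ = 1.7933 > 1 and Σzᵢ/Kᵢ = 1.2209 > 1, so g(0) = 0.7933 > 0 and g(1) = -0.2209 < 0.
Binary case is linear: z₁(K₁−1)(1+β(K₂−1)) + z₂(K₂−1)(1+β(K₁−1)) = 0
⇒ β = [z₁(K₁−1)+z₂(K₂−1)] / [−(K₁−1)(K₂−1)] = 0.79325/1.16000 = 0.6838
Compositions from xᵢ = zᵢ/(1+β(Kᵢ−1)), yᵢ = Kᵢxᵢ:
  A: x = 0.1773, y = 0.5887
  B: x = 0.8227, y = 0.4113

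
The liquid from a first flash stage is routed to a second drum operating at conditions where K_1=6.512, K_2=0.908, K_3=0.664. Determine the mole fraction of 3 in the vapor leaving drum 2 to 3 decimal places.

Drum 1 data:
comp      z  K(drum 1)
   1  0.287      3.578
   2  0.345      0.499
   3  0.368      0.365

Drum 1:
Let ψ₁ = V/F and solve Σ zᵢ(Kᵢ−1)/(1+ψ₁(Kᵢ−1)) = 0.
g(0) = ΣzᵢKᵢ − 1 = 0.333 and g(1) = 1 − Σzᵢ/Kᵢ = -0.780, so a root lies in (0, 1).
Iterate (Newton) starting at ψ₁ = 0.5:
  ψ₁ = 0.500: g = -0.2498, g' = -0.837 → ψ₁ = 0.202
  ψ₁ = 0.202: g = 0.0267, g' = -1.128 → ψ₁ = 0.225
  ψ₁ = 0.225: g = 0.0006, g' = -1.076 → ψ₁ = 0.226
Converged at ψ₁ = 0.226.
Drum-1 compositions:
  1: x = 0.181, y = 0.649
  2: x = 0.389, y = 0.194
  3: x = 0.430, y = 0.157
Drum-2 feed = drum-1 liquid: z₂ = (0.1814, 0.3890, 0.4296).
Drum 2:
Let ψ₂ = V/F and solve Σ zᵢ(Kᵢ−1)/(1+ψ₂(Kᵢ−1)) = 0.
Check two-phase: ΣzᵢKᵢ = 1.820 > 1 and Σzᵢ/Kᵢ = 1.103 > 1, so g(0) = 0.820 > 0 and g(1) = -0.103 < 0.
Newton iteration, ψ₂⁰ = 0.51:
  ψ₂ = 0.510: g = 0.0506, g' = -0.454 → ψ₂ = 0.622
  ψ₂ = 0.622: g = 0.0055, g' = -0.363 → ψ₂ = 0.637
Converged at ψ₂ = 0.637.
  1: x = 0.040, y = 0.262
  2: x = 0.413, y = 0.375
  3: x = 0.547, y = 0.363

y_3 (drum 2) = 0.363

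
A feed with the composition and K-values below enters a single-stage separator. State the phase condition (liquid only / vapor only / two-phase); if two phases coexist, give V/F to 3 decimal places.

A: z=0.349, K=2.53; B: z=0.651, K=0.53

ΣzᵢKᵢ = 1.228; Σzᵢ/Kᵢ = 1.366.
Both exceed 1, so a two-phase solution exists.
Binary case is linear: z₁(K₁−1)(1+ψ(K₂−1)) + z₂(K₂−1)(1+ψ(K₁−1)) = 0
⇒ ψ = [z₁(K₁−1)+z₂(K₂−1)] / [−(K₁−1)(K₂−1)] = 0.2280/0.7191 = 0.317

two-phase, V/F = 0.317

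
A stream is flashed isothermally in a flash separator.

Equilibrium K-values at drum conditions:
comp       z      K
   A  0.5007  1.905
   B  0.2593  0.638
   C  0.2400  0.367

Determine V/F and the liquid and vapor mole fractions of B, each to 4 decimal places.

V/F = 0.4442, x_B = 0.3090, y_B = 0.1971

Newton–Raphson from V/F = 0.5:
  V/F = 0.5000: g = -0.02491, g' = -0.4509 → V/F = 0.4448
  V/F = 0.4448: g = -0.00024, g' = -0.4430 → V/F = 0.4442
Converged at V/F = 0.4442.
Compositions from xᵢ = zᵢ/(1+V/F(Kᵢ−1)), yᵢ = Kᵢxᵢ:
  A: x = 0.3571, y = 0.6803
  B: x = 0.3090, y = 0.1971
  C: x = 0.3339, y = 0.1225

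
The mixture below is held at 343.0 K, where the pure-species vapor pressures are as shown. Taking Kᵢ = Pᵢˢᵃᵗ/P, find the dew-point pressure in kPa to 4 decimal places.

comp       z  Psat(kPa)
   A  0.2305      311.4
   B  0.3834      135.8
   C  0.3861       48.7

At the dew point ψ → 1, so Σzᵢ/Kᵢ = 1 with Kᵢ = Pᵢˢᵃᵗ/P ⇒ 1/P = Σzᵢ/Pᵢˢᵃᵗ.
1/P = 0.2305/311.4 + 0.3834/135.8 + 0.3861/48.7 = 0.0114916 ⇒ P = 87.0200 kPa

Pdew = 87.0200 kPa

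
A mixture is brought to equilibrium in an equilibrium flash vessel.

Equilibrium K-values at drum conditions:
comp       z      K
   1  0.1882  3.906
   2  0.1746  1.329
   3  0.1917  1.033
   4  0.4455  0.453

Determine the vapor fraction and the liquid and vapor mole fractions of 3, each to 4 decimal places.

ψ = 0.3965, x_3 = 0.1892, y_3 = 0.1955

Rachford–Rice: g(ψ) = Σ zᵢ(Kᵢ−1)/(1+ψ(Kᵢ−1)) = 0.
Check two-phase: ΣzᵢKᵢ = 1.3670 > 1 and Σzᵢ/Kᵢ = 1.3486 > 1, so g(0) = 0.3670 > 0 and g(1) = -0.3486 < 0.
Iterate (Newton) starting at ψ = 0.68:
  ψ = 0.6800: g = -0.15112, g' = -0.5302 → ψ = 0.3950
  ψ = 0.3950: g = 0.00087, g' = -0.5764 → ψ = 0.3965
Converged at ψ = 0.3965.
Compositions from xᵢ = zᵢ/(1+ψ(Kᵢ−1)), yᵢ = Kᵢxᵢ:
  1: x = 0.0874, y = 0.3416
  2: x = 0.1545, y = 0.2053
  3: x = 0.1892, y = 0.1955
  4: x = 0.5689, y = 0.2577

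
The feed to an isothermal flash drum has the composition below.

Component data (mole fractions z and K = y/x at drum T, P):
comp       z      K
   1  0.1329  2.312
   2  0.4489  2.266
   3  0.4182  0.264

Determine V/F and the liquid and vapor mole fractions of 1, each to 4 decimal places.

Rachford–Rice: g(V/F) = Σ zᵢ(Kᵢ−1)/(1+V/F(Kᵢ−1)) = 0.
Feasibility: ΣzᵢKᵢ = 1.4349, Σzᵢ/Kᵢ = 1.8397 — both > 1, two phases present.
Newton–Raphson from V/F = 0.5:
  V/F = 0.5000: g = -0.03371, g' = -0.9204 → V/F = 0.4634
  V/F = 0.4634: g = -0.00047, g' = -0.8960 → V/F = 0.4628
Converged at V/F = 0.4628.
Compositions from xᵢ = zᵢ/(1+V/F(Kᵢ−1)), yᵢ = Kᵢxᵢ:
  1: x = 0.0827, y = 0.1912
  2: x = 0.2830, y = 0.6414
  3: x = 0.6343, y = 0.1674

V/F = 0.4628, x_1 = 0.0827, y_1 = 0.1912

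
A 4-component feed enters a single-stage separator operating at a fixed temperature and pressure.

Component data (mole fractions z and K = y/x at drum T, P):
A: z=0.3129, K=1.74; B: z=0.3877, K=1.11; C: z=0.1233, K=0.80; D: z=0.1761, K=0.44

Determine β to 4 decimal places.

β = 0.7054

Rachford–Rice: g(β) = Σ zᵢ(Kᵢ−1)/(1+β(Kᵢ−1)) = 0.
g(0) = ΣzᵢKᵢ − 1 = 0.1509 and g(1) = 1 − Σzᵢ/Kᵢ = -0.0835, so a root lies in (0, 1).
Iterate (Newton) starting at β = 0.41:
  β = 0.4100: g = 0.06359, g' = -0.2041 → β = 0.7216
  β = 0.7216: g = -0.00386, g' = -0.2391 → β = 0.7055
  β = 0.7055: g = -0.00003, g' = -0.2356 → β = 0.7054
Converged at β = 0.7054.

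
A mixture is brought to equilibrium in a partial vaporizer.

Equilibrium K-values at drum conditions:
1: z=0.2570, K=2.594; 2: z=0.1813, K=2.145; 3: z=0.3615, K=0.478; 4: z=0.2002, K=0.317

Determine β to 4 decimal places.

Newton iteration, β⁰ = 0.5:
  β = 0.5000: g = -0.10302, g' = -0.6941 → β = 0.3516
  β = 0.3516: g = -0.00053, g' = -0.6985 → β = 0.3508
Converged at β = 0.3508.

β = 0.3508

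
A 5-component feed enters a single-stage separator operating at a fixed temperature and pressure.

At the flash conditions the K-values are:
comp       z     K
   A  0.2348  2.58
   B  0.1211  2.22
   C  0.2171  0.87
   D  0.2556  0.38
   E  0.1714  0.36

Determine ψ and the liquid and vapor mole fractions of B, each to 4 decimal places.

Let ψ = V/F and solve Σ zᵢ(Kᵢ−1)/(1+ψ(Kᵢ−1)) = 0.
Feasibility: ΣzᵢKᵢ = 1.2223, Σzᵢ/Kᵢ = 1.5438 — both > 1, two phases present.
Newton iteration, ψ⁰ = 0.34:
  ψ = 0.3400: g = -0.02477, g' = -0.6146 → ψ = 0.2997
  ψ = 0.2997: g = 0.00022, g' = -0.6263 → ψ = 0.3000
Converged at ψ = 0.3000.
Compositions from xᵢ = zᵢ/(1+ψ(Kᵢ−1)), yᵢ = Kᵢxᵢ:
  A: x = 0.1593, y = 0.4110
  B: x = 0.0886, y = 0.1968
  C: x = 0.2259, y = 0.1965
  D: x = 0.3140, y = 0.1193
  E: x = 0.2121, y = 0.0764

ψ = 0.3000, x_B = 0.0886, y_B = 0.1968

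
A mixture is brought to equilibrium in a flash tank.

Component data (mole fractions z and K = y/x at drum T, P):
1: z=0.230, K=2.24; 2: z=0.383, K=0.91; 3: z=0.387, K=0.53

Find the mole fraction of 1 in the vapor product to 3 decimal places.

Material balance + equilibrium reduce to Σ zᵢ(Kᵢ−1)/(1+ψ(Kᵢ−1)) = 0.
g(0) = ΣzᵢKᵢ − 1 = 0.069 and g(1) = 1 − Σzᵢ/Kᵢ = -0.254, so a root lies in (0, 1).
Newton–Raphson from ψ = 0.5:
  ψ = 0.500: g = -0.0978, g' = -0.284 → ψ = 0.156
  ψ = 0.156: g = 0.0078, g' = -0.351 → ψ = 0.178
Converged at ψ = 0.178.
Compositions from xᵢ = zᵢ/(1+ψ(Kᵢ−1)), yᵢ = Kᵢxᵢ:
  1: x = 0.188, y = 0.422
  2: x = 0.389, y = 0.354
  3: x = 0.422, y = 0.224

y_1 = 0.422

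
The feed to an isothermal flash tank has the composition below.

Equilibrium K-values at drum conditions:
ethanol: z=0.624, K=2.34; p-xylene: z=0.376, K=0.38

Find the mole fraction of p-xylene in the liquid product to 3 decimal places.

x_p-xylene = 0.684

Binary case is linear: z₁(K₁−1)(1+β(K₂−1)) + z₂(K₂−1)(1+β(K₁−1)) = 0
⇒ β = [z₁(K₁−1)+z₂(K₂−1)] / [−(K₁−1)(K₂−1)] = 0.6030/0.8308 = 0.726
Compositions from xᵢ = zᵢ/(1+β(Kᵢ−1)), yᵢ = Kᵢxᵢ:
  ethanol: x = 0.316, y = 0.740
  p-xylene: x = 0.684, y = 0.260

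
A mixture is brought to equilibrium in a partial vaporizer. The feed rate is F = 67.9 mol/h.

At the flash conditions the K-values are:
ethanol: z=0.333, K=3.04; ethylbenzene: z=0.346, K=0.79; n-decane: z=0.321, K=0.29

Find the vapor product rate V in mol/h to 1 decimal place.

V = 25.1 mol/h

Let ψ = V/F and solve Σ zᵢ(Kᵢ−1)/(1+ψ(Kᵢ−1)) = 0.
Feasibility: ΣzᵢKᵢ = 1.379, Σzᵢ/Kᵢ = 1.654 — both > 1, two phases present.
Newton–Raphson from ψ = 0.5:
  ψ = 0.500: g = -0.0982, g' = -0.748 → ψ = 0.369
Converged at ψ = 0.369.
Then V = ψ·F = 0.3690·67.9 = 25.1 mol/h and L = F − V = 42.8 mol/h.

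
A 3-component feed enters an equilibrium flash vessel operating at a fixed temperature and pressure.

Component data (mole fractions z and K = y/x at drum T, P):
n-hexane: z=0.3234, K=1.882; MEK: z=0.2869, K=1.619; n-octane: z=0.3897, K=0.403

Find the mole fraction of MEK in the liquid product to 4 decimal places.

x_MEK = 0.2187

Material balance + equilibrium reduce to Σ zᵢ(Kᵢ−1)/(1+β(Kᵢ−1)) = 0.
Feasibility: ΣzᵢKᵢ = 1.2302, Σzᵢ/Kᵢ = 1.3160 — both > 1, two phases present.
Iterate (Newton) starting at β = 0.5:
  β = 0.5000: g = 0.00191, g' = -0.4675 → β = 0.5041
Converged at β = 0.5041.
Compositions from xᵢ = zᵢ/(1+β(Kᵢ−1)), yᵢ = Kᵢxᵢ:
  n-hexane: x = 0.2239, y = 0.4213
  MEK: x = 0.2187, y = 0.3540
  n-octane: x = 0.5575, y = 0.2247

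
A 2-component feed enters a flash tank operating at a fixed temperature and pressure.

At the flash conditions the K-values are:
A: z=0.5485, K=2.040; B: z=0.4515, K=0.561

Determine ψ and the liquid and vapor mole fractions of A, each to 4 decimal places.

ψ = 0.8153, x_A = 0.2968, y_A = 0.6055

Let ψ = V/F and solve Σ zᵢ(Kᵢ−1)/(1+ψ(Kᵢ−1)) = 0.
Check two-phase: ΣzᵢKᵢ = 1.3722 > 1 and Σzᵢ/Kᵢ = 1.0737 > 1, so g(0) = 0.3722 > 0 and g(1) = -0.0737 < 0.
Binary case is linear: z₁(K₁−1)(1+ψ(K₂−1)) + z₂(K₂−1)(1+ψ(K₁−1)) = 0
⇒ ψ = [z₁(K₁−1)+z₂(K₂−1)] / [−(K₁−1)(K₂−1)] = 0.37223/0.45656 = 0.8153
Compositions from xᵢ = zᵢ/(1+ψ(Kᵢ−1)), yᵢ = Kᵢxᵢ:
  A: x = 0.2968, y = 0.6055
  B: x = 0.7032, y = 0.3945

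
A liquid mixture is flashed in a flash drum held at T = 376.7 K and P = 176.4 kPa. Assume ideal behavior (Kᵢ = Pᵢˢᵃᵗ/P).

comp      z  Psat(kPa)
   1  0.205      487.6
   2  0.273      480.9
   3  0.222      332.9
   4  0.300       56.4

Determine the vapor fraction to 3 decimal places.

Raoult's law: Kᵢ = Pᵢˢᵃᵗ/P = Pᵢˢᵃᵗ/176.4.
  K_1 = 487.6/176.4 = 2.76417, K_2 = 480.9/176.4 = 2.72619, K_3 = 332.9/176.4 = 1.88719, K_4 = 56.4/176.4 = 0.31973
Newton iteration, ψ⁰ = 0.5:
  ψ = 0.500: g = 0.2723, g' = -0.817 → ψ = 0.833
  ψ = 0.833: g = -0.0181, g' = -1.039 → ψ = 0.816
  ψ = 0.816: g = -0.0003, g' = -1.007 → ψ = 0.815
Converged at ψ = 0.815.

ψ = 0.815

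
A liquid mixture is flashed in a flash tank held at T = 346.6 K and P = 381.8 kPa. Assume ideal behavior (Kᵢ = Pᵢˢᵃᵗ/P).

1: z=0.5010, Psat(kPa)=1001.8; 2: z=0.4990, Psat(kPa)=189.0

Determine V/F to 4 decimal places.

V/F = 0.6848

Raoult's law: Kᵢ = Pᵢˢᵃᵗ/P = Pᵢˢᵃᵗ/381.8.
  K_1 = 1001.8/381.8 = 2.623887, K_2 = 189.0/381.8 = 0.495024
Rachford–Rice: g(V/F) = Σ zᵢ(Kᵢ−1)/(1+V/F(Kᵢ−1)) = 0.
Check two-phase: ΣzᵢKᵢ = 1.5616 > 1 and Σzᵢ/Kᵢ = 1.1990 > 1, so g(0) = 0.5616 > 0 and g(1) = -0.1990 < 0.
Binary case is linear: z₁(K₁−1)(1+V/F(K₂−1)) + z₂(K₂−1)(1+V/F(K₁−1)) = 0
⇒ V/F = [z₁(K₁−1)+z₂(K₂−1)] / [−(K₁−1)(K₂−1)] = 0.56158/0.82002 = 0.6848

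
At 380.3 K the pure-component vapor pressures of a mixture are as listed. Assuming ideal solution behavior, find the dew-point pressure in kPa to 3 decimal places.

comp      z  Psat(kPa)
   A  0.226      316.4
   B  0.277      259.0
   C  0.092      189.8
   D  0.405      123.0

At the dew point ψ → 1, so Σzᵢ/Kᵢ = 1 with Kᵢ = Pᵢˢᵃᵗ/P ⇒ 1/P = Σzᵢ/Pᵢˢᵃᵗ.
1/P = 0.226/316.4 + 0.277/259.0 + 0.092/189.8 + 0.405/123.0 = 0.005561 ⇒ P = 179.818 kPa

Pdew = 179.818 kPa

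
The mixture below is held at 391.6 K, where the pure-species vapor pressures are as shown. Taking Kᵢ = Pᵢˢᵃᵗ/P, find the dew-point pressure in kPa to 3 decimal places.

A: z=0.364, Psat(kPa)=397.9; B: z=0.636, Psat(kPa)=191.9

Pdew = 236.461 kPa

At the dew point ψ → 1, so Σzᵢ/Kᵢ = 1 with Kᵢ = Pᵢˢᵃᵗ/P ⇒ 1/P = Σzᵢ/Pᵢˢᵃᵗ.
1/P = 0.364/397.9 + 0.636/191.9 = 0.004229 ⇒ P = 236.461 kPa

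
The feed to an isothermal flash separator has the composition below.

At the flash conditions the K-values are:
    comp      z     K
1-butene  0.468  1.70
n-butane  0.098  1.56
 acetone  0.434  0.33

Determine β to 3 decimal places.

β = 0.202

Material balance + equilibrium reduce to Σ zᵢ(Kᵢ−1)/(1+β(Kᵢ−1)) = 0.
Check two-phase: ΣzᵢKᵢ = 1.092 > 1 and Σzᵢ/Kᵢ = 1.653 > 1, so g(0) = 0.092 > 0 and g(1) = -0.653 < 0.
Newton–Raphson from β = 0.59:
  β = 0.590: g = -0.2078, g' = -0.665 → β = 0.278
  β = 0.278: g = -0.0354, g' = -0.478 → β = 0.203
  β = 0.203: g = -0.0006, g' = -0.462 → β = 0.202
Converged at β = 0.202.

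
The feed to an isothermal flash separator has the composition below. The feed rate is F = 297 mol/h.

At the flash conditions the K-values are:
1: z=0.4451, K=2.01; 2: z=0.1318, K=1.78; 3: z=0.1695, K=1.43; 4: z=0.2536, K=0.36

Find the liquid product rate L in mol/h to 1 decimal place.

L = 44.0 mol/h

Rachford–Rice: g(V/F) = Σ zᵢ(Kᵢ−1)/(1+V/F(Kᵢ−1)) = 0.
Feasibility: ΣzᵢKᵢ = 1.4629, Σzᵢ/Kᵢ = 1.1185 — both > 1, two phases present.
Newton–Raphson from V/F = 0.5:
  V/F = 0.5000: g = 0.19397, g' = -0.4878 → V/F = 0.8976
  V/F = 0.8976: g = -0.03258, g' = -0.7426 → V/F = 0.8537
  V/F = 0.8537: g = -0.00139, g' = -0.6814 → V/F = 0.8517
Converged at V/F = 0.8517.
Then V = V/F·F = 0.8517·297 = 253.0 mol/h and L = F − V = 44.0 mol/h.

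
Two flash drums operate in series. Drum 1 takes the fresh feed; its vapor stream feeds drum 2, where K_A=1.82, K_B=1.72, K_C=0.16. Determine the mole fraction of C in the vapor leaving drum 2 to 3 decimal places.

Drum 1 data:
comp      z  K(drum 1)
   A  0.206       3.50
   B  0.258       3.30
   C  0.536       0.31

y_C (drum 2) = 0.076

Drum 1:
Material balance + equilibrium reduce to Σ zᵢ(Kᵢ−1)/(1+ψ₁(Kᵢ−1)) = 0.
Check two-phase: ΣzᵢKᵢ = 1.739 > 1 and Σzᵢ/Kᵢ = 1.866 > 1, so g(0) = 0.739 > 0 and g(1) = -0.866 < 0.
Newton iteration, ψ₁⁰ = 0.5:
  ψ₁ = 0.500: g = -0.0598, g' = -1.144 → ψ₁ = 0.448
Converged at ψ₁ = 0.448.
Drum-1 compositions:
  A: x = 0.097, y = 0.340
  B: x = 0.127, y = 0.419
  C: x = 0.776, y = 0.240
Drum-2 feed = drum-1 vapor: z₂ = (0.3401, 0.4194, 0.2405).
Drum 2:
Let ψ₂ = V/F and solve Σ zᵢ(Kᵢ−1)/(1+ψ₂(Kᵢ−1)) = 0.
g(0) = ΣzᵢKᵢ − 1 = 0.379 and g(1) = 1 − Σzᵢ/Kᵢ = -0.934, so a root lies in (0, 1).
Iterate (Newton) starting at ψ₂ = 0.5:
  ψ₂ = 0.500: g = 0.0716, g' = -0.737 → ψ₂ = 0.597
  ψ₂ = 0.597: g = -0.0069, g' = -0.892 → ψ₂ = 0.589
Converged at ψ₂ = 0.589.
  A: x = 0.229, y = 0.417
  B: x = 0.294, y = 0.506
  C: x = 0.476, y = 0.076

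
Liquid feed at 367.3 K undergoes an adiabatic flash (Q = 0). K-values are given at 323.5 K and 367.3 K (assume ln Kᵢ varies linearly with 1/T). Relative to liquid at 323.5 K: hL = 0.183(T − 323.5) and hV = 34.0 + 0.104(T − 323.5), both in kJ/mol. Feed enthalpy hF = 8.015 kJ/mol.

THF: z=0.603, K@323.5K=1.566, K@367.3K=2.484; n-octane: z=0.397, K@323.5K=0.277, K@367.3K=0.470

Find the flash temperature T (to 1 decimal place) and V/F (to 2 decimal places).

Adiabatic flash: solve Rachford–Rice at each trial T, then check hF = ψ·hV(T) + (1−ψ)·hL(T).
  T = 323.5 K: K = (1.566, 0.277), RR gives ψ = 0.133, H_out = 4.509 kJ/mol
  T = 367.3 K: K = (2.484, 0.470), RR gives ψ = 0.870, H_out = 34.592 kJ/mol
  T = 345.4 K: K = (2.001, 0.367), RR gives ψ = 0.556, H_out = 21.950 kJ/mol
  T = 334.4 K: K = (1.776, 0.320), RR gives ψ = 0.376, H_out = 14.441 kJ/mol
  T = 328.9 K: K = (1.669, 0.298), RR gives ψ = 0.265, H_out = 9.891 kJ/mol
  T = 326.2 K: K = (1.617, 0.287), RR gives ψ = 0.203, H_out = 7.341 kJ/mol
  T = 327.5 K: K = (1.642, 0.292), RR gives ψ = 0.234, H_out = 8.600 kJ/mol
Linear interpolation between T = 326.2 (H_out = 7.341) and T = 327.5 (H_out = 8.600) on hF = 8.015 gives T ≈ 326.9 K, at which ψ = 0.22.

T = 326.9 K, V/F = 0.22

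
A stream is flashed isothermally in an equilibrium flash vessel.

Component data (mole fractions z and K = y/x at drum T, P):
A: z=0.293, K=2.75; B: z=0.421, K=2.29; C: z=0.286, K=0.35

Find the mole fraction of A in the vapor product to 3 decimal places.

y_A = 0.312

Material balance + equilibrium reduce to Σ zᵢ(Kᵢ−1)/(1+V/F(Kᵢ−1)) = 0.
g(0) = ΣzᵢKᵢ − 1 = 0.870 and g(1) = 1 − Σzᵢ/Kᵢ = -0.108, so a root lies in (0, 1).
Iterate (Newton) starting at V/F = 0.5:
  V/F = 0.500: g = 0.3282, g' = -0.779 → V/F = 0.921
  V/F = 0.921: g = -0.0188, g' = -1.028 → V/F = 0.903
Converged at V/F = 0.903.
Compositions from xᵢ = zᵢ/(1+V/F(Kᵢ−1)), yᵢ = Kᵢxᵢ:
  A: x = 0.114, y = 0.312
  B: x = 0.195, y = 0.445
  C: x = 0.692, y = 0.242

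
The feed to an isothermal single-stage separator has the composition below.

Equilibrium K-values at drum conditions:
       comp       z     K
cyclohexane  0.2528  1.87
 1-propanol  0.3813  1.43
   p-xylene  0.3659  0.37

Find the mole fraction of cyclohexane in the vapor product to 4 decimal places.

Newton–Raphson from ψ = 0.69:
  ψ = 0.6900: g = -0.14390, g' = -0.5711 → ψ = 0.4380
  ψ = 0.4380: g = -0.02115, g' = -0.4273 → ψ = 0.3885
  ψ = 0.3885: g = -0.00036, g' = -0.4133 → ψ = 0.3876
Converged at ψ = 0.3876.
Compositions from xᵢ = zᵢ/(1+ψ(Kᵢ−1)), yᵢ = Kᵢxᵢ:
  cyclohexane: x = 0.1890, y = 0.3535
  1-propanol: x = 0.3268, y = 0.4674
  p-xylene: x = 0.4841, y = 0.1791

y_cyclohexane = 0.3535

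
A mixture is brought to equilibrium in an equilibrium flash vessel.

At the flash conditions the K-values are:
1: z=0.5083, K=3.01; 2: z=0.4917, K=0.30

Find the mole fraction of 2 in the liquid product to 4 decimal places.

x_2 = 0.7417

Binary case is linear: z₁(K₁−1)(1+V/F(K₂−1)) + z₂(K₂−1)(1+V/F(K₁−1)) = 0
⇒ V/F = [z₁(K₁−1)+z₂(K₂−1)] / [−(K₁−1)(K₂−1)] = 0.67749/1.40700 = 0.4815
Compositions from xᵢ = zᵢ/(1+V/F(Kᵢ−1)), yᵢ = Kᵢxᵢ:
  1: x = 0.2583, y = 0.7775
  2: x = 0.7417, y = 0.2225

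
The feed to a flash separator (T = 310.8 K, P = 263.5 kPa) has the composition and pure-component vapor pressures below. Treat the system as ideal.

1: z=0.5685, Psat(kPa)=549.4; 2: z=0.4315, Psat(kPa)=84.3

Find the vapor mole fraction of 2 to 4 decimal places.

y_2 = 0.1967

Raoult's law: Kᵢ = Pᵢˢᵃᵗ/P = Pᵢˢᵃᵗ/263.5.
  K_1 = 549.4/263.5 = 2.085009, K_2 = 84.3/263.5 = 0.319924
Rachford–Rice: g(β) = Σ zᵢ(Kᵢ−1)/(1+β(Kᵢ−1)) = 0.
Check two-phase: ΣzᵢKᵢ = 1.3234 > 1 and Σzᵢ/Kᵢ = 1.6214 > 1, so g(0) = 0.3234 > 0 and g(1) = -0.6214 < 0.
Binary case is linear: z₁(K₁−1)(1+β(K₂−1)) + z₂(K₂−1)(1+β(K₁−1)) = 0
⇒ β = [z₁(K₁−1)+z₂(K₂−1)] / [−(K₁−1)(K₂−1)] = 0.32338/0.73789 = 0.4382
Compositions from xᵢ = zᵢ/(1+β(Kᵢ−1)), yᵢ = Kᵢxᵢ:
  1: x = 0.3853, y = 0.8033
  2: x = 0.6147, y = 0.1967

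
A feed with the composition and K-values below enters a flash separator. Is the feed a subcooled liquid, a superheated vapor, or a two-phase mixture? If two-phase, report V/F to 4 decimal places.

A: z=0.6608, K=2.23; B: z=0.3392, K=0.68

ΣzᵢKᵢ = 1.7042; Σzᵢ/Kᵢ = 0.7951.
Since Σzᵢ/Kᵢ < 1 the mixture is above its dew point — single vapor phase.

superheated vapor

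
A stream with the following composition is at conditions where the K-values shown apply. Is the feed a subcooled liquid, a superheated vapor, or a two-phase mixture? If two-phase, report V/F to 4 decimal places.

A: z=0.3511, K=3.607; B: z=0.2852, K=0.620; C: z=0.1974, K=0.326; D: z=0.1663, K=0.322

two-phase, V/F = 0.3825

ΣzᵢKᵢ = 1.5611; Σzᵢ/Kᵢ = 1.6793.
Both exceed 1, so a two-phase solution exists.
Rachford–Rice: g(ψ) = Σ zᵢ(Kᵢ−1)/(1+ψ(Kᵢ−1)) = 0.
Newton–Raphson from ψ = 0.5:
  ψ = 0.5000: g = -0.10769, g' = -0.8915 → ψ = 0.3792
  ψ = 0.3792: g = 0.00317, g' = -0.9600 → ψ = 0.3825
Converged at ψ = 0.3825.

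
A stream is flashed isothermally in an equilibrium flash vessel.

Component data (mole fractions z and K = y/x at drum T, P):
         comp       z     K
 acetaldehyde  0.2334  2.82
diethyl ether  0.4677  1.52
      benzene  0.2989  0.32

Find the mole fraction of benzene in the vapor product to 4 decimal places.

Rachford–Rice: g(V/F) = Σ zᵢ(Kᵢ−1)/(1+V/F(Kᵢ−1)) = 0.
Feasibility: ΣzᵢKᵢ = 1.4647, Σzᵢ/Kᵢ = 1.3245 — both > 1, two phases present.
Iterate (Newton) starting at V/F = 0.5:
  V/F = 0.5000: g = 0.10746, g' = -0.6089 → V/F = 0.6765
  V/F = 0.6765: g = -0.00611, g' = -0.6985 → V/F = 0.6678
  V/F = 0.6678: g = -0.00003, g' = -0.6909 → V/F = 0.6677
Converged at V/F = 0.6677.
Compositions from xᵢ = zᵢ/(1+V/F(Kᵢ−1)), yᵢ = Kᵢxᵢ:
  acetaldehyde: x = 0.1054, y = 0.2971
  diethyl ether: x = 0.3472, y = 0.5277
  benzene: x = 0.5475, y = 0.1752

y_benzene = 0.1752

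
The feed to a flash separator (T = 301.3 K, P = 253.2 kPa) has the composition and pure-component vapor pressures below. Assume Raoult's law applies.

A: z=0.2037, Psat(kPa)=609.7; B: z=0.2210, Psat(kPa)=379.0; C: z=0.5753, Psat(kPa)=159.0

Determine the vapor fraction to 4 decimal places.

Raoult's law: Kᵢ = Pᵢˢᵃᵗ/P = Pᵢˢᵃᵗ/253.2.
  K_A = 609.7/253.2 = 2.407978, K_B = 379.0/253.2 = 1.496840, K_C = 159.0/253.2 = 0.627962
Let ψ = V/F and solve Σ zᵢ(Kᵢ−1)/(1+ψ(Kᵢ−1)) = 0.
Feasibility: ΣzᵢKᵢ = 1.1826, Σzᵢ/Kᵢ = 1.1484 — both > 1, two phases present.
Iterate (Newton) starting at ψ = 0.65:
  ψ = 0.6500: g = -0.04955, g' = -0.2798 → ψ = 0.4729
  ψ = 0.4729: g = 0.00135, g' = -0.2985 → ψ = 0.4774
Converged at ψ = 0.4774.

ψ = 0.4774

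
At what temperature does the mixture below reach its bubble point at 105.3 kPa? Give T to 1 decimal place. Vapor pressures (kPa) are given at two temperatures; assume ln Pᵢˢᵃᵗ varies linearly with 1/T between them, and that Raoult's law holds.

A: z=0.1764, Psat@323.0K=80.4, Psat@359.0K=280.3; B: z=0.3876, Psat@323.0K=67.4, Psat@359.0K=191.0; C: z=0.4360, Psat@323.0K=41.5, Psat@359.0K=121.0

T = 341.3 K

Bubble-point temperature: ΣzᵢPᵢˢᵃᵗ(T) = P. Interpolate ln Pᵢˢᵃᵗ = aᵢ + bᵢ/T.
  T = 323.0 K: ΣzᵢPᵢˢᵃᵗ = 58.40 kPa
  T = 359.0 K: ΣzᵢPᵢˢᵃᵗ = 176.23 kPa
  T = 341.0 K: ΣzᵢPᵢˢᵃᵗ = 104.35 kPa
  T = 350.0 K: ΣzᵢPᵢˢᵃᵗ = 136.50 kPa
  T = 345.5 K: ΣzᵢPᵢˢᵃᵗ = 119.55 kPa
  T = 343.2 K: ΣzᵢPᵢˢᵃᵗ = 111.57 kPa
Interpolating between 341.0 K and 343.2 K gives T ≈ 341.3 K.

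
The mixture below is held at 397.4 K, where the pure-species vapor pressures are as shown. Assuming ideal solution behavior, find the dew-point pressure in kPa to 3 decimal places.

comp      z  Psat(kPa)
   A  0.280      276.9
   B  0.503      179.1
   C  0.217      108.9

Pdew = 172.048 kPa

At the dew point ψ → 1, so Σzᵢ/Kᵢ = 1 with Kᵢ = Pᵢˢᵃᵗ/P ⇒ 1/P = Σzᵢ/Pᵢˢᵃᵗ.
1/P = 0.280/276.9 + 0.503/179.1 + 0.217/108.9 = 0.005812 ⇒ P = 172.048 kPa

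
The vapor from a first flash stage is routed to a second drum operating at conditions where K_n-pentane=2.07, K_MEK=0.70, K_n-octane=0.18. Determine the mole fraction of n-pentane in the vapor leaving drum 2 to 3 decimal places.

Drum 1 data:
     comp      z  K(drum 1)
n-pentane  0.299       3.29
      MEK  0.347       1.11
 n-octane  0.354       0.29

y_n-pentane (drum 2) = 0.653

Drum 1:
Material balance + equilibrium reduce to Σ zᵢ(Kᵢ−1)/(1+ψ₁(Kᵢ−1)) = 0.
Feasibility: ΣzᵢKᵢ = 1.472, Σzᵢ/Kᵢ = 1.624 — both > 1, two phases present.
Newton iteration, ψ₁⁰ = 0.5:
  ψ₁ = 0.500: g = -0.0343, g' = -0.774 → ψ₁ = 0.456
Converged at ψ₁ = 0.456.
Drum-1 compositions:
  n-pentane: x = 0.146, y = 0.481
  MEK: x = 0.330, y = 0.367
  n-octane: x = 0.523, y = 0.152
Drum-2 feed = drum-1 vapor: z₂ = (0.4815, 0.3668, 0.1517).
Drum 2:
Let ψ₂ = V/F and solve Σ zᵢ(Kᵢ−1)/(1+ψ₂(Kᵢ−1)) = 0.
Feasibility: ΣzᵢKᵢ = 1.281, Σzᵢ/Kᵢ = 1.600 — both > 1, two phases present.
Iterate (Newton) starting at ψ₂ = 0.5:
  ψ₂ = 0.500: g = -0.0047, g' = -0.573 → ψ₂ = 0.492
Converged at ψ₂ = 0.492.
  n-pentane: x = 0.315, y = 0.653
  MEK: x = 0.430, y = 0.301
  n-octane: x = 0.254, y = 0.046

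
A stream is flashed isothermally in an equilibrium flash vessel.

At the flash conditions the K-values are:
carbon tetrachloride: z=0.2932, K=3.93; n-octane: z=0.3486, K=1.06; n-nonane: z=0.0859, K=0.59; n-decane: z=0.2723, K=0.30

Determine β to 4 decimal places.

β = 0.5417

Iterate (Newton) starting at β = 0.5:
  β = 0.5000: g = 0.03127, g' = -0.7541 → β = 0.5415
  β = 0.5415: g = 0.00017, g' = -0.7473 → β = 0.5417
Converged at β = 0.5417.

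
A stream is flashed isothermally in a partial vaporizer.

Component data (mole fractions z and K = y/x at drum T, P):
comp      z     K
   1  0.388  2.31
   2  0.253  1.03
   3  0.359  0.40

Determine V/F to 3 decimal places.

V/F = 0.514

Material balance + equilibrium reduce to Σ zᵢ(Kᵢ−1)/(1+V/F(Kᵢ−1)) = 0.
Check two-phase: ΣzᵢKᵢ = 1.300 > 1 and Σzᵢ/Kᵢ = 1.311 > 1, so g(0) = 0.300 > 0 and g(1) = -0.311 < 0.
Newton–Raphson from V/F = 0.53:
  V/F = 0.530: g = -0.0084, g' = -0.510 → V/F = 0.514
Converged at V/F = 0.514.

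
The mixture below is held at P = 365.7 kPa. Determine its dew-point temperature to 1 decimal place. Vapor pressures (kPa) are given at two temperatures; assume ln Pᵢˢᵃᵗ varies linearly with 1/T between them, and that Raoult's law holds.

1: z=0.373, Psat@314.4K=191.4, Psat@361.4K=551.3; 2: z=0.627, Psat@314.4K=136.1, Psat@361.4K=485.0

Dew-point temperature: Σzᵢ·P/Pᵢˢᵃᵗ(T) = 1. Interpolate ln Pᵢˢᵃᵗ = aᵢ + bᵢ/T.
  T = 314.4 K: ΣzᵢP/Pᵢˢᵃᵗ = 2.3974
  T = 361.4 K: ΣzᵢP/Pᵢˢᵃᵗ = 0.7202
  T = 337.9 K: ΣzᵢP/Pᵢˢᵃᵗ = 1.2586
  T = 349.6 K: ΣzᵢP/Pᵢˢᵃᵗ = 0.9441
  T = 343.8 K: ΣzᵢP/Pᵢˢᵃᵗ = 1.0860
  T = 346.7 K: ΣzᵢP/Pᵢˢᵃᵗ = 1.0119
Interpolating between 346.7 K and 349.6 K gives T ≈ 347.2 K.

T = 347.2 K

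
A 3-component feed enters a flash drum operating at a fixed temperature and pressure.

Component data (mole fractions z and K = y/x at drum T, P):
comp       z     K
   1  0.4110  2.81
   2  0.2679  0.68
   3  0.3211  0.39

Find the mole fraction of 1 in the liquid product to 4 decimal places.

Let ψ = V/F and solve Σ zᵢ(Kᵢ−1)/(1+ψ(Kᵢ−1)) = 0.
Feasibility: ΣzᵢKᵢ = 1.4623, Σzᵢ/Kᵢ = 1.3636 — both > 1, two phases present.
Newton iteration, ψ⁰ = 0.42:
  ψ = 0.4200: g = 0.06025, g' = -0.6872 → ψ = 0.5077
  ψ = 0.5077: g = 0.00158, g' = -0.6555 → ψ = 0.5101
Converged at ψ = 0.5101.
Compositions from xᵢ = zᵢ/(1+ψ(Kᵢ−1)), yᵢ = Kᵢxᵢ:
  1: x = 0.2137, y = 0.6005
  2: x = 0.3202, y = 0.2177
  3: x = 0.4661, y = 0.1818

x_1 = 0.2137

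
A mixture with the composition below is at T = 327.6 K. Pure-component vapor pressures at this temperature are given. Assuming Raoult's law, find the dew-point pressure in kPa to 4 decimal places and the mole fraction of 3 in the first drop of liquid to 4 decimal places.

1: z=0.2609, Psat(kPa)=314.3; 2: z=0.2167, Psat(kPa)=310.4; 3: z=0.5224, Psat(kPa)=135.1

At the dew point ψ → 1, so Σzᵢ/Kᵢ = 1 with Kᵢ = Pᵢˢᵃᵗ/P ⇒ 1/P = Σzᵢ/Pᵢˢᵃᵗ.
1/P = 0.2609/314.3 + 0.2167/310.4 + 0.5224/135.1 = 0.0053950 ⇒ P = 185.3570 kPa
xᵢ = zᵢP/Pᵢˢᵃᵗ ⇒ x_3 = 0.5224·185.3570/135.1 = 0.7167

Pdew = 185.3570 kPa, x_3 = 0.7167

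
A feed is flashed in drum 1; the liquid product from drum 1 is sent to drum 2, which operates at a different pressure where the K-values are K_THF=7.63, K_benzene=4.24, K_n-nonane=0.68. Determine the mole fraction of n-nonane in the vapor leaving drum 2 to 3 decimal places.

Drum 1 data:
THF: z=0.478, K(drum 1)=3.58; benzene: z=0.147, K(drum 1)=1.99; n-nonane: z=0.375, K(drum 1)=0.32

Drum 1:
Rachford–Rice: g(ψ₁) = Σ zᵢ(Kᵢ−1)/(1+ψ₁(Kᵢ−1)) = 0.
Check two-phase: ΣzᵢKᵢ = 2.124 > 1 and Σzᵢ/Kᵢ = 1.379 > 1, so g(0) = 1.124 > 0 and g(1) = -0.379 < 0.
Newton–Raphson from ψ₁ = 0.5:
  ψ₁ = 0.500: g = 0.2495, g' = -1.069 → ψ₁ = 0.733
  ψ₁ = 0.733: g = 0.0021, g' = -1.119 → ψ₁ = 0.735
Converged at ψ₁ = 0.735.
Drum-1 compositions:
  THF: x = 0.165, y = 0.591
  benzene: x = 0.085, y = 0.169
  n-nonane: x = 0.750, y = 0.240
Drum-2 feed = drum-1 liquid: z₂ = (0.1650, 0.0851, 0.7499).
Drum 2:
Rachford–Rice: g(ψ₂) = Σ zᵢ(Kᵢ−1)/(1+ψ₂(Kᵢ−1)) = 0.
g(0) = ΣzᵢKᵢ − 1 = 1.130 and g(1) = 1 − Σzᵢ/Kᵢ = -0.145, so a root lies in (0, 1).
Newton–Raphson from ψ₂ = 0.5:
  ψ₂ = 0.500: g = 0.0731, g' = -0.628 → ψ₂ = 0.616
  ψ₂ = 0.616: g = 0.0082, g' = -0.499 → ψ₂ = 0.633
Converged at ψ₂ = 0.633.
  THF: x = 0.032, y = 0.242
  benzene: x = 0.028, y = 0.118
  n-nonane: x = 0.940, y = 0.639

y_n-nonane (drum 2) = 0.639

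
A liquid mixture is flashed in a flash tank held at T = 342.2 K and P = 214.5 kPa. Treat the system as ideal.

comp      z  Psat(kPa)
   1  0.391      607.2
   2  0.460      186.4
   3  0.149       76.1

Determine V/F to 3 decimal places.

Raoult's law: Kᵢ = Pᵢˢᵃᵗ/P = Pᵢˢᵃᵗ/214.5.
  K_1 = 607.2/214.5 = 2.83077, K_2 = 186.4/214.5 = 0.86900, K_3 = 76.1/214.5 = 0.35478
Rachford–Rice: g(V/F) = Σ zᵢ(Kᵢ−1)/(1+V/F(Kᵢ−1)) = 0.
Feasibility: ΣzᵢKᵢ = 1.559, Σzᵢ/Kᵢ = 1.087 — both > 1, two phases present.
Newton–Raphson from V/F = 0.5:
  V/F = 0.500: g = 0.1673, g' = -0.501 → V/F = 0.834
  V/F = 0.834: g = 0.0077, g' = -0.506 → V/F = 0.849
Converged at V/F = 0.849.

V/F = 0.849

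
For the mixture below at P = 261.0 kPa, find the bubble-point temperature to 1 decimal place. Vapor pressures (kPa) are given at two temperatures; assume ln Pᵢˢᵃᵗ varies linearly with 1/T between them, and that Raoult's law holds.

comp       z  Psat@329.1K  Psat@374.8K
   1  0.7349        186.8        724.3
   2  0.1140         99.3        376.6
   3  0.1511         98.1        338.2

T = 343.7 K

Bubble-point temperature: ΣzᵢPᵢˢᵃᵗ(T) = P. Interpolate ln Pᵢˢᵃᵗ = aᵢ + bᵢ/T.
  T = 329.1 K: ΣzᵢPᵢˢᵃᵗ = 163.42 kPa
  T = 374.8 K: ΣzᵢPᵢˢᵃᵗ = 626.32 kPa
  T = 352.0 K: ΣzᵢPᵢˢᵃᵗ = 334.64 kPa
  T = 340.6 K: ΣzᵢPᵢˢᵃᵗ = 237.05 kPa
  T = 346.3 K: ΣzᵢPᵢˢᵃᵗ = 282.44 kPa
  T = 343.5 K: ΣzᵢPᵢˢᵃᵗ = 259.34 kPa
Interpolating between 343.5 K and 346.3 K gives T ≈ 343.7 K.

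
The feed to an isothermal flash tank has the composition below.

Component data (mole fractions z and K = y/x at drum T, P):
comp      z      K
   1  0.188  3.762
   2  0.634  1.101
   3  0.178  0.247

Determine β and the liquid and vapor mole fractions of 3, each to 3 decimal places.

Rachford–Rice: g(β) = Σ zᵢ(Kᵢ−1)/(1+β(Kᵢ−1)) = 0.
Feasibility: ΣzᵢKᵢ = 1.449, Σzᵢ/Kᵢ = 1.346 — both > 1, two phases present.
Newton iteration, β⁰ = 0.5:
  β = 0.500: g = 0.0641, g' = -0.518 → β = 0.624
  β = 0.624: g = -0.0017, g' = -0.558 → β = 0.621
Converged at β = 0.621.
Compositions from xᵢ = zᵢ/(1+β(Kᵢ−1)), yᵢ = Kᵢxᵢ:
  1: x = 0.069, y = 0.261
  2: x = 0.597, y = 0.657
  3: x = 0.334, y = 0.083

β = 0.621, x_3 = 0.334, y_3 = 0.083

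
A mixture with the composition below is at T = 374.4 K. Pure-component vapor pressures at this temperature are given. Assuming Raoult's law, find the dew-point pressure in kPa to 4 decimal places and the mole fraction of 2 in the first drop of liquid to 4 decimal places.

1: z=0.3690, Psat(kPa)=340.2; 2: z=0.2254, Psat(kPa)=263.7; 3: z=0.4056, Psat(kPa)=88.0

At the dew point ψ → 1, so Σzᵢ/Kᵢ = 1 with Kᵢ = Pᵢˢᵃᵗ/P ⇒ 1/P = Σzᵢ/Pᵢˢᵃᵗ.
1/P = 0.3690/340.2 + 0.2254/263.7 + 0.4056/88.0 = 0.0065485 ⇒ P = 152.7066 kPa
xᵢ = zᵢP/Pᵢˢᵃᵗ ⇒ x_2 = 0.2254·152.7066/263.7 = 0.1305

Pdew = 152.7066 kPa, x_2 = 0.1305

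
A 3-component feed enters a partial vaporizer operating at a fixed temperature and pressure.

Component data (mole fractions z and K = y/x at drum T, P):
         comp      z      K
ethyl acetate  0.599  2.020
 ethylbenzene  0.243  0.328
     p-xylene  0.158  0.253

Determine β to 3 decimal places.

β = 0.460

Newton–Raphson from β = 0.43:
  β = 0.430: g = 0.0212, g' = -0.710 → β = 0.460
Converged at β = 0.460.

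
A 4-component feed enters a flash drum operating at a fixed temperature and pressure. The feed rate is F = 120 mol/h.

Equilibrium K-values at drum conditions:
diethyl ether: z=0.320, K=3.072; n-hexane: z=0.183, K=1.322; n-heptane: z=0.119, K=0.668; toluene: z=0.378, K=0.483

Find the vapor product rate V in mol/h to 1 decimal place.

Newton iteration, β⁰ = 0.5:
  β = 0.500: g = 0.0655, g' = -0.548 → β = 0.619
  β = 0.619: g = 0.0022, g' = -0.516 → β = 0.624
Converged at β = 0.624.
Then V = β·F = 0.6238·120 = 74.9 mol/h and L = F − V = 45.1 mol/h.

V = 74.9 mol/h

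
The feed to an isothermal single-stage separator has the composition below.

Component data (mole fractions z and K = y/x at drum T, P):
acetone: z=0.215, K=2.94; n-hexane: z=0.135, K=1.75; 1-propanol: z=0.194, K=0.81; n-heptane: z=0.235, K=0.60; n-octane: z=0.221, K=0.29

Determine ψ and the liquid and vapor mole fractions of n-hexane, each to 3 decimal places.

Rachford–Rice: g(ψ) = Σ zᵢ(Kᵢ−1)/(1+ψ(Kᵢ−1)) = 0.
g(0) = ΣzᵢKᵢ − 1 = 0.231 and g(1) = 1 − Σzᵢ/Kᵢ = -0.544, so a root lies in (0, 1).
Newton–Raphson from ψ = 0.53:
  ψ = 0.530: g = -0.1338, g' = -0.591 → ψ = 0.304
  ψ = 0.304: g = -0.0013, g' = -0.608 → ψ = 0.302
Converged at ψ = 0.302.
Compositions from xᵢ = zᵢ/(1+ψ(Kᵢ−1)), yᵢ = Kᵢxᵢ:
  acetone: x = 0.136, y = 0.399
  n-hexane: x = 0.110, y = 0.193
  1-propanol: x = 0.206, y = 0.167
  n-heptane: x = 0.267, y = 0.160
  n-octane: x = 0.281, y = 0.082

ψ = 0.302, x_n-hexane = 0.110, y_n-hexane = 0.193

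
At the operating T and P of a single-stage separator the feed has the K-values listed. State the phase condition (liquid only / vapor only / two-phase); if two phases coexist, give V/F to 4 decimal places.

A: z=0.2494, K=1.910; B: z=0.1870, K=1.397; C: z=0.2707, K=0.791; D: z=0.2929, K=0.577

two-phase, V/F = 0.4890

ΣzᵢKᵢ = 1.1207; Σzᵢ/Kᵢ = 1.1143.
Both exceed 1, so a two-phase solution exists.
Material balance + equilibrium reduce to Σ zᵢ(Kᵢ−1)/(1+ψ(Kᵢ−1)) = 0.
Iterate (Newton) starting at ψ = 0.57:
  ψ = 0.5700: g = -0.01751, g' = -0.2154 → ψ = 0.4887
  ψ = 0.4887: g = 0.00007, g' = -0.2176 → ψ = 0.4890
Converged at ψ = 0.4890.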